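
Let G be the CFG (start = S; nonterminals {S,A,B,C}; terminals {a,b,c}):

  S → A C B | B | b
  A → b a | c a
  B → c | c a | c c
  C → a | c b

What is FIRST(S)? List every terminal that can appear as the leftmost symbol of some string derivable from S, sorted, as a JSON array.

FIRST sets, iterate to fixpoint:
pass 1:
  A via A→b a: +{b}
  A via A→c a: +{c}
  B via B→c: +{c}
  C via C→a: +{a}
  C via C→c b: +{c}
  S via S→A C B: +{b,c}
  S: {b,c}  A: {b,c}  B: {c}  C: {a,c}
pass 2: — fixpoint
  S: {b,c}  A: {b,c}  B: {c}  C: {a,c}

FIRST(S) = ["b", "c"]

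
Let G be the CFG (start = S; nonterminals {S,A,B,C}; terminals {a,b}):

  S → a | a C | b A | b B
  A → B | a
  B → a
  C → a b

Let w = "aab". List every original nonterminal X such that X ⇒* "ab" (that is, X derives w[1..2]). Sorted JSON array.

Convert to CNF:
  S -> T0 C | T1 A | T1 B | a
  A -> a
  B -> a
  C -> T0 T1
  T0 -> a
  T1 -> b

CYK fill (cells [i..j] with 1 ≤ i ≤ j ≤ 2 only):
  [1..1]={A,B,S,T0}  "a"  orig:{A,B,S}
  [2..2]={T1}  "b"  orig:{}
  [1..2]={C}  "ab"

Original NTs in T[1,2] deriving "ab": ["C"]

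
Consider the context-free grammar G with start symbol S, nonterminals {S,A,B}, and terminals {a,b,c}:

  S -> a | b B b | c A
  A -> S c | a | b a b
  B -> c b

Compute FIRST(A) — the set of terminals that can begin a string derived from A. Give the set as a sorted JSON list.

Compute FIRST by fixpoint:
[1]
  A via A→a: +{a}
  A via A→b a b: +{b}
  B via B→c b: +{c}
  S via S→a: +{a}
  S via S→b B b: +{b}
  S via S→c A: +{c}
  S: {a,b,c}  A: {a,b}  B: {c}
[2]
  A via A→S c: +{c}
  S: {a,b,c}  A: {a,b,c}  B: {c}
[3] done
  S: {a,b,c}  A: {a,b,c}  B: {c}

FIRST(A) = ["a", "b", "c"]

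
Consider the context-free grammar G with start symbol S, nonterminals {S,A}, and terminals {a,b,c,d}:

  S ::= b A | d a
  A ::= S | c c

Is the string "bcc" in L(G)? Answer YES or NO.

CNF form of G:
  S -> T0 A | T2 T3
  A -> T0 A | T1 T1 | T2 T3
  T0 -> b
  T1 -> c
  T2 -> d
  T3 -> a

CYK table (by increasing span):
  [0..0]={T0}  "b"  orig:{}
  [1..1]={T1}  "c"  orig:{}
  [2..2]={T1}  "c"  orig:{}
  [0..1]=∅  "bc"
  [1..2]={A}  "cc"
  [0..2]={A,S}  "bcc"

S ∈ T[0,2] ⇒ YES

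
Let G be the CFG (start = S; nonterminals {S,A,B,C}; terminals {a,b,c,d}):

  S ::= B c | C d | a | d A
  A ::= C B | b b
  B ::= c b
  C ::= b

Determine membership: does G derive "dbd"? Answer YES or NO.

CNF form of G:
  S -> B T1 | C T2 | T2 A | a
  A -> C B | T0 T0
  B -> T1 T0
  C -> b
  T0 -> b
  T1 -> c
  T2 -> d

CYK table (by increasing span):
  cell(0,0) d: {T2}  orig:{}
  cell(1,1) b: {C,T0}  orig:{C}
  cell(2,2) d: {T2}  orig:{}
  cell(0,1) db: ∅
  cell(1,2) bd: {S}
  cell(0,2) dbd: ∅

S ∉ T[0,2] ⇒ NO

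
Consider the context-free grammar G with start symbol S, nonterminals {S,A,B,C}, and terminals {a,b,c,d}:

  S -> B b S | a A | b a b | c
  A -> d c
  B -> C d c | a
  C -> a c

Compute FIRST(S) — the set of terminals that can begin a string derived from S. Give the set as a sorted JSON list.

FIRST iteration:
pass 1:
  A via A→d c: +{d}
  B via B→a: +{a}
  C via C→a c: +{a}
  S via S→B b S: +{a}
  S via S→b a b: +{b}
  S via S→c: +{c}
  FIRST(S)={a,b,c}  FIRST(A)={d}  FIRST(B)={a}  FIRST(C)={a}
pass 2: done
  FIRST(S)={a,b,c}  FIRST(A)={d}  FIRST(B)={a}  FIRST(C)={a}

FIRST(S) = ["a", "b", "c"]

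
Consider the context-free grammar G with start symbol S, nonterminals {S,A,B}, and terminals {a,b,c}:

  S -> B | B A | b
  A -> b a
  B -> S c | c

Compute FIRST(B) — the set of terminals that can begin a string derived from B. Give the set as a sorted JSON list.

FIRST iteration:
pass 1:
  A via A→b a: +{b}
  B via B→c: +{c}
  S via S→B: +{c}
  S via S→b: +{b}
  FIRST[S]={b,c}  FIRST[A]={b}  FIRST[B]={c}
pass 2:
  B via B→S c: +{b}
  FIRST[S]={b,c}  FIRST[A]={b}  FIRST[B]={b,c}
pass 3: (stable)
  FIRST[S]={b,c}  FIRST[A]={b}  FIRST[B]={b,c}

FIRST(B) = ["b", "c"]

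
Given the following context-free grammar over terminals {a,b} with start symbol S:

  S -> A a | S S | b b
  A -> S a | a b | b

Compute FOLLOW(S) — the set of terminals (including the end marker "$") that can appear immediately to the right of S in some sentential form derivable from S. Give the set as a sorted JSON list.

Compute FIRST by fixpoint:
iter 1:
  A via A→a b: +{a}
  A via A→b: +{b}
  S via S→A a: +{a,b}
  FIRST[S]={a,b}  FIRST[A]={a,b}
iter 2: done
  FIRST[S]={a,b}  FIRST[A]={a,b}

FOLLOW iteration:
FOLLOW(S) := {$}
[1]
  A→S a: FOLLOW(S) ⊇ FIRST(a) = {a}; new: +{a}
  S→A a: FOLLOW(A) ⊇ FIRST(a) = {a}; new: +{a}
  S→S S: FOLLOW(S) ⊇ FIRST(S) = {a,b}; new: +{b}
  FOLLOW[S]={$,a,b}  FOLLOW[A]={a}
[2] (no change)
  FOLLOW[S]={$,a,b}  FOLLOW[A]={a}

FOLLOW(S) = ["$", "a", "b"]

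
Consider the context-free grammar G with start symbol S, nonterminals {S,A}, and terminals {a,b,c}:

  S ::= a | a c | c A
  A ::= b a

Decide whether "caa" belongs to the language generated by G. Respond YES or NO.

Convert to CNF:
  S -> T1 T2 | T2 A | a
  A -> T0 T1
  T0 -> b
  T1 -> a
  T2 -> c

CYK fill:
  T[0,0] 'c' = {T2}  orig:{}
  T[1,1] 'a' = {S,T1}  orig:{S}
  T[2,2] 'a' = {S,T1}  orig:{S}
  T[0,1] 'ca' = ∅
  T[1,2] 'aa' = ∅
  T[0,2] 'caa' = ∅

S ∉ T[0,2] ⇒ NO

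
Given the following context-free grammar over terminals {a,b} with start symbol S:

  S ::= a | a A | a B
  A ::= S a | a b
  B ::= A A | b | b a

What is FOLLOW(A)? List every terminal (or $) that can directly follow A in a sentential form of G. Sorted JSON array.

FIRST sets, iterate to fixpoint:
[1]
  A via A→a b: +{a}
  B via B→A A: +{a}
  B via B→b: +{b}
  S via S→a: +{a}
  FIRST(S)={a}  FIRST(A)={a}  FIRST(B)={a,b}
[2] — fixpoint
  FIRST(S)={a}  FIRST(A)={a}  FIRST(B)={a,b}

Compute FOLLOW by fixpoint:
initialize: $ ∈ FOLLOW(S)
round 1:
  A→S a: FOLLOW(S) ⊇ FIRST(a) = {a}; new: +{a}
  B→A A: FOLLOW(A) ⊇ FIRST(A) = {a}; new: +{a}
  S→a A: FOLLOW(A) ⊇ FOLLOW(S) ⊇ {$,a}; new: +{$}
  S→a B: FOLLOW(B) ⊇ FOLLOW(S) ⊇ {$,a}; new: +{$,a}
  FOLLOW[S]={$,a}  FOLLOW[A]={$,a}  FOLLOW[B]={$,a}
round 2: — fixpoint
  FOLLOW[S]={$,a}  FOLLOW[A]={$,a}  FOLLOW[B]={$,a}

FOLLOW(A) = ["$", "a"]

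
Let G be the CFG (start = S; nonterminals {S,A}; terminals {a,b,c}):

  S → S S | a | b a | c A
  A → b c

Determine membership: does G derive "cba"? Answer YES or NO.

CNF form of G:
  S -> S S | T0 T2 | T1 A | a
  A -> T0 T1
  T0 -> b
  T1 -> c
  T2 -> a

Fill CYK table bottom-up:
  cell(0,0) c: {T1}  orig:{}
  cell(1,1) b: {T0}  orig:{}
  cell(2,2) a: {S,T2}  orig:{S}
  cell(0,1) cb: ∅
  cell(1,2) ba: {S}
  cell(0,2) cba: ∅

S ∉ T[0,2] ⇒ NO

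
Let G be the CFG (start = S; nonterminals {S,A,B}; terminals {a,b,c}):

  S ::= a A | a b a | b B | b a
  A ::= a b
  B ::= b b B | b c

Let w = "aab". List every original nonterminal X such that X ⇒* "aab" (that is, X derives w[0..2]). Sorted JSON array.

CNF form of G:
  S -> T0 A | T0 X4 | T1 B | T1 T0
  A -> T0 T1
  B -> T1 T2 | T1 X3
  T0 -> a
  T1 -> b
  T2 -> c
  X3 -> T1 B
  X4 -> T1 T0

Fill CYK table bottom-up, restricted to cells inside w[0..2]:
  cell(0,0) a: {T0}  orig:{}
  cell(1,1) a: {T0}  orig:{}
  cell(2,2) b: {T1}  orig:{}
  cell(0,1) aa: ∅
  cell(1,2) ab: {A}
  cell(0,2) aab: {S}

Original NTs in T[0,2] deriving "aab": ["S"]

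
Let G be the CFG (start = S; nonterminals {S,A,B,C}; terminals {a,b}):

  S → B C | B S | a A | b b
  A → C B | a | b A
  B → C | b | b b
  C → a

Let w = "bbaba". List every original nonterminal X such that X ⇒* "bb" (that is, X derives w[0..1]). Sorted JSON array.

Convert to CNF:
  S -> B C | B S | T0 T0 | T1 A
  A -> C B | T0 A | a
  B -> T0 T0 | a | b
  C -> a
  T0 -> b
  T1 -> a

Fill CYK table bottom-up (cells [i..j] with 0 ≤ i ≤ j ≤ 1 only):
  T[0,0] 'b' = {B,T0}  orig:{B}
  T[1,1] 'b' = {B,T0}  orig:{B}
  T[0,1] 'bb' = {B,S}

Original NTs in T[0,1] deriving "bb": ["B", "S"]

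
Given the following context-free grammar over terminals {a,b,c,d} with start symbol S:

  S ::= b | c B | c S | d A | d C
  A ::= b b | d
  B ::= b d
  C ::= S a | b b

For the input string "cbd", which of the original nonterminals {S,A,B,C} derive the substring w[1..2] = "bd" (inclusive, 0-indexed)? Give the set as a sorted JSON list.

Convert to CNF:
  S -> T1 A | T1 C | T3 B | T3 S | b
  A -> T0 T0 | d
  B -> T0 T1
  C -> S T2 | T0 T0
  T0 -> b
  T1 -> d
  T2 -> a
  T3 -> c

Fill CYK table bottom-up, restricted to cells inside w[1..2]:
  cell(1,1) b: {S,T0}  orig:{S}
  cell(2,2) d: {A,T1}  orig:{A}
  cell(1,2) bd: {B}

Original NTs in T[1,2] deriving "bd": ["B"]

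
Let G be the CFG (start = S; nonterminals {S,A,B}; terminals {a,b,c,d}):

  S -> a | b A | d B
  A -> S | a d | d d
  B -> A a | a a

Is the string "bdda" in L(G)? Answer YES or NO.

CNF form of G:
  S -> T1 B | T2 A | a
  A -> T0 T1 | T1 B | T1 T1 | T2 A | a
  B -> A T0 | T0 T0
  T0 -> a
  T1 -> d
  T2 -> b

CYK table (by increasing span):
  T[0,0] 'b' = {T2}  orig:{}
  T[1,1] 'd' = {T1}  orig:{}
  T[2,2] 'd' = {T1}  orig:{}
  T[3,3] 'a' = {A,S,T0}  orig:{A,S}
  T[0,1] 'bd' = ∅
  T[1,2] 'dd' = {A}
  T[2,3] 'da' = ∅
  T[0,2] 'bdd' = {A,S}
  T[1,3] 'dda' = {B}
  T[0,3] 'bdda' = {B}

S ∉ T[0,3] ⇒ NO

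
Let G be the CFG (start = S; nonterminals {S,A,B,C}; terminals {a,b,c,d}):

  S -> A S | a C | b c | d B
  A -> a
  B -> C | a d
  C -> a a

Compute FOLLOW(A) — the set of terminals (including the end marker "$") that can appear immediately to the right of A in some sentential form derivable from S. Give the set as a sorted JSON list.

Compute FIRST by fixpoint:
iter 1:
  A via A→a: +{a}
  B via B→a d: +{a}
  C via C→a a: +{a}
  S via S→A S: +{a}
  S via S→b c: +{b}
  S via S→d B: +{d}
  FIRST(S)={a,b,d}  FIRST(A)={a}  FIRST(B)={a}  FIRST(C)={a}
iter 2: done
  FIRST(S)={a,b,d}  FIRST(A)={a}  FIRST(B)={a}  FIRST(C)={a}

FOLLOW iteration:
initialize: $ ∈ FOLLOW(S)
round 1:
  S→A S: FOLLOW(A) ⊇ FIRST(S) = {a,b,d}; new: +{a,b,d}
  S→a C: FOLLOW(C) ⊇ FOLLOW(S) ⊇ {$}; new: +{$}
  S→d B: FOLLOW(B) ⊇ FOLLOW(S) ⊇ {$}; new: +{$}
  S: {$}  A: {a,b,d}  B: {$}  C: {$}
round 2: (stable)
  S: {$}  A: {a,b,d}  B: {$}  C: {$}

FOLLOW(A) = ["a", "b", "d"]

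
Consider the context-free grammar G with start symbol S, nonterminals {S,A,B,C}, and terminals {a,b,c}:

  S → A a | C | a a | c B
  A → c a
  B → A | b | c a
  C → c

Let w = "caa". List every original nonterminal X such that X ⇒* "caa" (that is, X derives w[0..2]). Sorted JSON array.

CNF form of G:
  S -> A T1 | T0 B | T1 T1 | c
  A -> T0 T1
  B -> T0 T1 | b
  C -> c
  T0 -> c
  T1 -> a

CYK fill (cells [i..j] with 0 ≤ i ≤ j ≤ 2 only):
  [0..0]={C,S,T0}  "c"  orig:{C,S}
  [1..1]={T1}  "a"  orig:{}
  [2..2]={T1}  "a"  orig:{}
  [0..1]={A,B}  "ca"
  [1..2]={S}  "aa"
  [0..2]={S}  "caa"

Original NTs in T[0,2] deriving "caa": ["S"]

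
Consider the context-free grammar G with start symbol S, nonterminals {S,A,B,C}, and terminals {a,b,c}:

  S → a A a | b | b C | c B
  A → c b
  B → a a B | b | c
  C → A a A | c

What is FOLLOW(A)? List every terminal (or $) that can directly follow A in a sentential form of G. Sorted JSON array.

FIRST sets, iterate to fixpoint:
pass 1:
  A via A→c b: +{c}
  B via B→a a B: +{a}
  B via B→b: +{b}
  B via B→c: +{c}
  C via C→A a A: +{c}
  S via S→a A a: +{a}
  S via S→b: +{b}
  S via S→c B: +{c}
  FIRST(S)={a,b,c}  FIRST(A)={c}  FIRST(B)={a,b,c}  FIRST(C)={c}
pass 2: done
  FIRST(S)={a,b,c}  FIRST(A)={c}  FIRST(B)={a,b,c}  FIRST(C)={c}

FOLLOW sets:
initialize: $ ∈ FOLLOW(S)
round 1:
  C→A a A: FOLLOW(A) ⊇ FIRST(a) = {a}; new: +{a}
  S→b C: FOLLOW(C) ⊇ FOLLOW(S) ⊇ {$}; new: +{$}
  S→c B: FOLLOW(B) ⊇ FOLLOW(S) ⊇ {$}; new: +{$}
  FOLLOW(S)={$}  FOLLOW(A)={a}  FOLLOW(B)={$}  FOLLOW(C)={$}
round 2:
  C→A a A: FOLLOW(A) ⊇ FOLLOW(C) ⊇ {$}; new: +{$}
  FOLLOW(S)={$}  FOLLOW(A)={$,a}  FOLLOW(B)={$}  FOLLOW(C)={$}
round 3: — fixpoint
  FOLLOW(S)={$}  FOLLOW(A)={$,a}  FOLLOW(B)={$}  FOLLOW(C)={$}

FOLLOW(A) = ["$", "a"]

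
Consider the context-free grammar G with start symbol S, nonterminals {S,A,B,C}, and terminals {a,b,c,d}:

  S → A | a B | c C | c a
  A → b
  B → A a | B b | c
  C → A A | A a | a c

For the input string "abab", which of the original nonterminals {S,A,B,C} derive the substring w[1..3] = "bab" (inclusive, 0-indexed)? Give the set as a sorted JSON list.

CNF form of G:
  S -> T0 B | T2 C | T2 T0 | b
  A -> b
  B -> A T0 | B T1 | c
  C -> A A | A T0 | T0 T2
  T0 -> a
  T1 -> b
  T2 -> c

CYK table (by increasing span) — only the sub-triangle for w[1..3]:
  [1..1]={A,S,T1}  "b"  orig:{A,S}
  [2..2]={T0}  "a"  orig:{}
  [3..3]={A,S,T1}  "b"  orig:{A,S}
  [1..2]={B,C}  "ba"
  [2..3]=∅  "ab"
  [1..3]={B}  "bab"

Original NTs in T[1,3] deriving "bab": ["B"]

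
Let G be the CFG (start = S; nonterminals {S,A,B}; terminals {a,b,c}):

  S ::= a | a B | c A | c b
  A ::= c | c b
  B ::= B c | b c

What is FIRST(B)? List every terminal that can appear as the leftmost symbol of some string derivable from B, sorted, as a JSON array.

FIRST sets, iterate to fixpoint:
pass 1:
  A via A→c: +{c}
  B via B→b c: +{b}
  S via S→a: +{a}
  S via S→c A: +{c}
  FIRST(S)={a,c}  FIRST(A)={c}  FIRST(B)={b}
pass 2: done
  FIRST(S)={a,c}  FIRST(A)={c}  FIRST(B)={b}

FIRST(B) = ["b"]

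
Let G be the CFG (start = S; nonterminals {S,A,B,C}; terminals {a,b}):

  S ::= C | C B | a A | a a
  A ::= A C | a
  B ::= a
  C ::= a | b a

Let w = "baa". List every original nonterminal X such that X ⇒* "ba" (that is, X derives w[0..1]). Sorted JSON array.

CNF form of G:
  S -> C B | T0 T1 | T1 A | T1 T1 | a
  A -> A C | a
  B -> a
  C -> T0 T1 | a
  T0 -> b
  T1 -> a

Fill CYK table bottom-up, restricted to cells inside w[0..1]:
  [0..0]={T0}  "b"  orig:{}
  [1..1]={A,B,C,S,T1}  "a"  orig:{A,B,C,S}
  [0..1]={C,S}  "ba"

Original NTs in T[0,1] deriving "ba": ["C", "S"]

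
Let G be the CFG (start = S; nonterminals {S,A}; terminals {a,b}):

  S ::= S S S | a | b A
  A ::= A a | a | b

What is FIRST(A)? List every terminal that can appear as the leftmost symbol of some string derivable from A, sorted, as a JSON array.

FIRST iteration:
iter 1:
  A via A→a: +{a}
  A via A→b: +{b}
  S via S→a: +{a}
  S via S→b A: +{b}
  FIRST[S]={a,b}  FIRST[A]={a,b}
iter 2: (no change)
  FIRST[S]={a,b}  FIRST[A]={a,b}

FIRST(A) = ["a", "b"]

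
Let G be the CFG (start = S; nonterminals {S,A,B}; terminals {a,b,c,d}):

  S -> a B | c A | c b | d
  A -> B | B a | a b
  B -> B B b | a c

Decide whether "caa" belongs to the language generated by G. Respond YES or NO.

CNF form of G:
  S -> T1 B | T2 A | T2 T0 | d
  A -> B T1 | B X3 | T1 T0 | T1 T2
  B -> B X4 | T1 T2
  T0 -> b
  T1 -> a
  T2 -> c
  X3 -> B T0
  X4 -> B T0

CYK fill:
  T[0,0] 'c' = {T2}  orig:{}
  T[1,1] 'a' = {T1}  orig:{}
  T[2,2] 'a' = {T1}  orig:{}
  T[0,1] 'ca' = ∅
  T[1,2] 'aa' = ∅
  T[0,2] 'caa' = ∅

S ∉ T[0,2] ⇒ NO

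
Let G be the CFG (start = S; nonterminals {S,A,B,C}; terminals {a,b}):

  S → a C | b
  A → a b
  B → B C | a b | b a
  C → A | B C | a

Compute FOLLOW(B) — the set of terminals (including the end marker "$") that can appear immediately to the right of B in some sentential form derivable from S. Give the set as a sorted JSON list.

FIRST iteration:
pass 1:
  A via A→a b: +{a}
  B via B→a b: +{a}
  B via B→b a: +{b}
  C via C→A: +{a}
  C via C→B C: +{b}
  S via S→a C: +{a}
  S via S→b: +{b}
  FIRST(S)={a,b}  FIRST(A)={a}  FIRST(B)={a,b}  FIRST(C)={a,b}
pass 2: (no change)
  FIRST(S)={a,b}  FIRST(A)={a}  FIRST(B)={a,b}  FIRST(C)={a,b}

Compute FOLLOW by fixpoint:
FOLLOW(S) := {$}
[1]
  B→B C: FOLLOW(B) ⊇ FIRST(C) = {a,b}; new: +{a,b}
  B→B C: FOLLOW(C) ⊇ FOLLOW(B) ⊇ {a,b}; new: +{a,b}
  C→A: FOLLOW(A) ⊇ FOLLOW(C) ⊇ {a,b}; new: +{a,b}
  S→a C: FOLLOW(C) ⊇ FOLLOW(S) ⊇ {$}; new: +{$}
  FOLLOW[S]={$}  FOLLOW[A]={a,b}  FOLLOW[B]={a,b}  FOLLOW[C]={$,a,b}
[2]
  C→A: FOLLOW(A) ⊇ FOLLOW(C) ⊇ {$,a,b}; new: +{$}
  FOLLOW[S]={$}  FOLLOW[A]={$,a,b}  FOLLOW[B]={a,b}  FOLLOW[C]={$,a,b}
[3] (stable)
  FOLLOW[S]={$}  FOLLOW[A]={$,a,b}  FOLLOW[B]={a,b}  FOLLOW[C]={$,a,b}

FOLLOW(B) = ["a", "b"]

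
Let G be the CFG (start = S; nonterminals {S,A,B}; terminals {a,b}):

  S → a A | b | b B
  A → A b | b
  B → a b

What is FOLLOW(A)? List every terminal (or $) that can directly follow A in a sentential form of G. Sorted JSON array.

Compute FIRST by fixpoint:
round 1:
  A via A→b: +{b}
  B via B→a b: +{a}
  S via S→a A: +{a}
  S via S→b: +{b}
  S: {a,b}  A: {b}  B: {a}
round 2: (no change)
  S: {a,b}  A: {b}  B: {a}

FOLLOW iteration:
seed FOLLOW(S) with $
round 1:
  A→A b: FOLLOW(A) ⊇ FIRST(b) = {b}; new: +{b}
  S→a A: FOLLOW(A) ⊇ FOLLOW(S) ⊇ {$}; new: +{$}
  S→b B: FOLLOW(B) ⊇ FOLLOW(S) ⊇ {$}; new: +{$}
  S: {$}  A: {$,b}  B: {$}
round 2: (no change)
  S: {$}  A: {$,b}  B: {$}

FOLLOW(A) = ["$", "b"]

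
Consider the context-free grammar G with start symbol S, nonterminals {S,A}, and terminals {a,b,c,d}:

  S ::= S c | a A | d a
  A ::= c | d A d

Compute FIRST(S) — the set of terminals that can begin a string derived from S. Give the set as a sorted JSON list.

FIRST sets, iterate to fixpoint:
[1]
  A via A→c: +{c}
  A via A→d A d: +{d}
  S via S→a A: +{a}
  S via S→d a: +{d}
  FIRST(S)={a,d}  FIRST(A)={c,d}
[2] (no change)
  FIRST(S)={a,d}  FIRST(A)={c,d}

FIRST(S) = ["a", "d"]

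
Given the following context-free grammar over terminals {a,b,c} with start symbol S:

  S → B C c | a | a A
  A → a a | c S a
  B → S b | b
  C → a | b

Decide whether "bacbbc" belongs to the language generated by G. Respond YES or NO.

Convert to CNF:
  S -> B X4 | T0 A | a
  A -> T0 T0 | T1 X3
  B -> S T2 | b
  C -> a | b
  T0 -> a
  T1 -> c
  T2 -> b
  X3 -> S T0
  X4 -> C T1

CYK table (by increasing span):
  cell(0,0) b: {B,C,T2}  orig:{B,C}
  cell(1,1) a: {C,S,T0}  orig:{C,S}
  cell(2,2) c: {T1}  orig:{}
  cell(3,3) b: {B,C,T2}  orig:{B,C}
  cell(4,4) b: {B,C,T2}  orig:{B,C}
  cell(5,5) c: {T1}  orig:{}
  cell(0,1) ba: ∅
  cell(1,2) ac: {X4}  orig:{}
  cell(2,3) cb: ∅
  cell(3,4) bb: ∅
  cell(4,5) bc: {X4}  orig:{}
  cell(0,2) bac: {S}
  cell(1,3) acb: ∅
  cell(2,4) cbb: ∅
  cell(3,5) bbc: {S}
  cell(0,3) bacb: {B}
  cell(1,4) acbb: ∅
  cell(2,5) cbbc: ∅
  cell(0,4) bacbb: ∅
  cell(1,5) acbbc: ∅
  cell(0,5) bacbbc: {S}

S ∈ T[0,5] ⇒ YES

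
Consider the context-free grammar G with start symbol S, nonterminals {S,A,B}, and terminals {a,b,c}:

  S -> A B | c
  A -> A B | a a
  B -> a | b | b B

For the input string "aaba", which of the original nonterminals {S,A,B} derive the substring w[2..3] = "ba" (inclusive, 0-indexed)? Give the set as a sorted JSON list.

CNF form of G:
  S -> A B | c
  A -> A B | T0 T0
  B -> T1 B | a | b
  T0 -> a
  T1 -> b

CYK fill, restricted to cells inside w[2..3]:
  cell(2,2) b: {B,T1}  orig:{B}
  cell(3,3) a: {B,T0}  orig:{B}
  cell(2,3) ba: {B}

Original NTs in T[2,3] deriving "ba": ["B"]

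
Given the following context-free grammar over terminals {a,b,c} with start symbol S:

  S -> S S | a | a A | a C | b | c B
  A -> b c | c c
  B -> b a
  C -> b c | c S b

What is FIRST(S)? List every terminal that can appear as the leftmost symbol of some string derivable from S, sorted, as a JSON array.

Compute FIRST by fixpoint:
round 1:
  A via A→b c: +{b}
  A via A→c c: +{c}
  B via B→b a: +{b}
  C via C→b c: +{b}
  C via C→c S b: +{c}
  S via S→a: +{a}
  S via S→b: +{b}
  S via S→c B: +{c}
  S: {a,b,c}  A: {b,c}  B: {b}  C: {b,c}
round 2: — fixpoint
  S: {a,b,c}  A: {b,c}  B: {b}  C: {b,c}

FIRST(S) = ["a", "b", "c"]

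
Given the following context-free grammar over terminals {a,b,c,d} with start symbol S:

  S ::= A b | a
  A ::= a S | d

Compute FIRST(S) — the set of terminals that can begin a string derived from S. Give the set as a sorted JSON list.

FIRST sets, iterate to fixpoint:
iter 1:
  A via A→a S: +{a}
  A via A→d: +{d}
  S via S→A b: +{a,d}
  FIRST[S]={a,d}  FIRST[A]={a,d}
iter 2: (stable)
  FIRST[S]={a,d}  FIRST[A]={a,d}

FIRST(S) = ["a", "d"]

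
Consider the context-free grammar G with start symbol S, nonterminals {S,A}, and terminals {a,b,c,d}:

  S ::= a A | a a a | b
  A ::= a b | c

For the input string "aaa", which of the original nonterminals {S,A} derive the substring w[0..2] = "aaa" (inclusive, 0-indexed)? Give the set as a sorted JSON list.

CNF form of G:
  S -> T0 A | T0 X2 | b
  A -> T0 T1 | c
  T0 -> a
  T1 -> b
  X2 -> T0 T0

CYK fill (cells [i..j] with 0 ≤ i ≤ j ≤ 2 only):
  [0..0]={T0}  "a"  orig:{}
  [1..1]={T0}  "a"  orig:{}
  [2..2]={T0}  "a"  orig:{}
  [0..1]={X2}  "aa"  orig:{}
  [1..2]={X2}  "aa"  orig:{}
  [0..2]={S}  "aaa"

Original NTs in T[0,2] deriving "aaa": ["S"]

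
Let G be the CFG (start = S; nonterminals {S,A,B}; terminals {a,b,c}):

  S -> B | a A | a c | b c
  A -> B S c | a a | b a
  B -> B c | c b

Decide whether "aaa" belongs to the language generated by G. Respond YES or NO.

Convert to CNF:
  S -> B T0 | T0 T2 | T1 A | T1 T0 | T2 T0
  A -> B X3 | T1 T1 | T2 T1
  B -> B T0 | T0 T2
  T0 -> c
  T1 -> a
  T2 -> b
  X3 -> S T0

CYK fill:
  [0..0]={T1}  "a"  orig:{}
  [1..1]={T1}  "a"  orig:{}
  [2..2]={T1}  "a"  orig:{}
  [0..1]={A}  "aa"
  [1..2]={A}  "aa"
  [0..2]={S}  "aaa"

S ∈ T[0,2] ⇒ YES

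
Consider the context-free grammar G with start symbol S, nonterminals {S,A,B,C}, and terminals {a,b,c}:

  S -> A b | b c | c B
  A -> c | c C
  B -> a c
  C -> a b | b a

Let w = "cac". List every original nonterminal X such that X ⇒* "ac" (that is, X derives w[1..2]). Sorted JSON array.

CNF form of G:
  S -> A T2 | T0 B | T2 T0
  A -> T0 C | c
  B -> T1 T0
  C -> T1 T2 | T2 T1
  T0 -> c
  T1 -> a
  T2 -> b

CYK table (by increasing span), restricted to cells inside w[1..2]:
  [1..1]={T1}  "a"  orig:{}
  [2..2]={A,T0}  "c"  orig:{A}
  [1..2]={B}  "ac"

Original NTs in T[1,2] deriving "ac": ["B"]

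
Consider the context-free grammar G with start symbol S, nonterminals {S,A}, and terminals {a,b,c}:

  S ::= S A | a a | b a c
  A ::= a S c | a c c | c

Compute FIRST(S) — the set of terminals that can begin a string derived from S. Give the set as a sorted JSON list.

Compute FIRST by fixpoint:
pass 1:
  A via A→a S c: +{a}
  A via A→c: +{c}
  S via S→a a: +{a}
  S via S→b a c: +{b}
  FIRST[S]={a,b}  FIRST[A]={a,c}
pass 2: (stable)
  FIRST[S]={a,b}  FIRST[A]={a,c}

FIRST(S) = ["a", "b"]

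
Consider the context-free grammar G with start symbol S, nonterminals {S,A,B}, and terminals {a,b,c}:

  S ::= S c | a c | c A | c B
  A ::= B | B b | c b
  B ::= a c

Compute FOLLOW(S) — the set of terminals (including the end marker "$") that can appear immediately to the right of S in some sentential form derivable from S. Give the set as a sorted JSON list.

Compute FIRST by fixpoint:
round 1:
  A via A→c b: +{c}
  B via B→a c: +{a}
  S via S→a c: +{a}
  S via S→c A: +{c}
  FIRST[S]={a,c}  FIRST[A]={c}  FIRST[B]={a}
round 2:
  A via A→B: +{a}
  FIRST[S]={a,c}  FIRST[A]={a,c}  FIRST[B]={a}
round 3: (stable)
  FIRST[S]={a,c}  FIRST[A]={a,c}  FIRST[B]={a}

FOLLOW sets:
initialize: $ ∈ FOLLOW(S)
pass 1:
  A→B b: FOLLOW(B) ⊇ FIRST(b) = {b}; new: +{b}
  S→S c: FOLLOW(S) ⊇ FIRST(c) = {c}; new: +{c}
  S→c A: FOLLOW(A) ⊇ FOLLOW(S) ⊇ {$,c}; new: +{$,c}
  S→c B: FOLLOW(B) ⊇ FOLLOW(S) ⊇ {$,c}; new: +{$,c}
  FOLLOW(S)={$,c}  FOLLOW(A)={$,c}  FOLLOW(B)={$,b,c}
pass 2: — fixpoint
  FOLLOW(S)={$,c}  FOLLOW(A)={$,c}  FOLLOW(B)={$,b,c}

FOLLOW(S) = ["$", "c"]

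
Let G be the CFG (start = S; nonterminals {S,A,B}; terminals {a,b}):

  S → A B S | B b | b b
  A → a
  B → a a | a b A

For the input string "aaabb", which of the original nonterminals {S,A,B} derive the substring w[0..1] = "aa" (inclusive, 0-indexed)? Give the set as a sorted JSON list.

Convert to CNF:
  S -> A X3 | B T1 | T1 T1
  A -> a
  B -> T0 T0 | T0 X2
  T0 -> a
  T1 -> b
  X2 -> T1 A
  X3 -> B S

CYK fill, restricted to cells inside w[0..1]:
  [0..0]={A,T0}  "a"  orig:{A}
  [1..1]={A,T0}  "a"  orig:{A}
  [0..1]={B}  "aa"

Original NTs in T[0,1] deriving "aa": ["B"]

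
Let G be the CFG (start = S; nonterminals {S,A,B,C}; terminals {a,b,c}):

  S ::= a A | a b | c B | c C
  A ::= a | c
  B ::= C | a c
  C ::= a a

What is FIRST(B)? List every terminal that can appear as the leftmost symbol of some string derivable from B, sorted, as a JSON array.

FIRST sets, iterate to fixpoint:
iter 1:
  A via A→a: +{a}
  A via A→c: +{c}
  B via B→a c: +{a}
  C via C→a a: +{a}
  S via S→a A: +{a}
  S via S→c B: +{c}
  FIRST[S]={a,c}  FIRST[A]={a,c}  FIRST[B]={a}  FIRST[C]={a}
iter 2: done
  FIRST[S]={a,c}  FIRST[A]={a,c}  FIRST[B]={a}  FIRST[C]={a}

FIRST(B) = ["a"]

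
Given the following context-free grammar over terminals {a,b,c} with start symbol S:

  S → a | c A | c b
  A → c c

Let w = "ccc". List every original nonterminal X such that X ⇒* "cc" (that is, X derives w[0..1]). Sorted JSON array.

Convert to CNF:
  S -> T0 A | T0 T1 | a
  A -> T0 T0
  T0 -> c
  T1 -> b

Fill CYK table bottom-up — only the sub-triangle for w[0..1]:
  cell(0,0) c: {T0}  orig:{}
  cell(1,1) c: {T0}  orig:{}
  cell(0,1) cc: {A}

Original NTs in T[0,1] deriving "cc": ["A"]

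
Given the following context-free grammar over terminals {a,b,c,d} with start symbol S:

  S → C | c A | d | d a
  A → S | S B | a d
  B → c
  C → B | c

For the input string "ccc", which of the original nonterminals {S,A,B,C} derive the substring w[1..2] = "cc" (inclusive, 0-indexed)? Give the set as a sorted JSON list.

Convert to CNF:
  S -> T1 T0 | T2 A | c | d
  A -> S B | T0 T1 | T1 T0 | T2 A | c | d
  B -> c
  C -> c
  T0 -> a
  T1 -> d
  T2 -> c

CYK table (by increasing span) (cells [i..j] with 1 ≤ i ≤ j ≤ 2 only):
  cell(1,1) c: {A,B,C,S,T2}  orig:{A,B,C,S}
  cell(2,2) c: {A,B,C,S,T2}  orig:{A,B,C,S}
  cell(1,2) cc: {A,S}

Original NTs in T[1,2] deriving "cc": ["A", "S"]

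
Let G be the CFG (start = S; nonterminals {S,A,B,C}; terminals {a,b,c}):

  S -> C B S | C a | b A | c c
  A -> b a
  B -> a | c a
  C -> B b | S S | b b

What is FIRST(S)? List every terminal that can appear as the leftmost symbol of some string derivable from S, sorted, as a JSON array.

FIRST iteration:
[1]
  A via A→b a: +{b}
  B via B→a: +{a}
  B via B→c a: +{c}
  C via C→B b: +{a,c}
  C via C→b b: +{b}
  S via S→C B S: +{a,b,c}
  FIRST[S]={a,b,c}  FIRST[A]={b}  FIRST[B]={a,c}  FIRST[C]={a,b,c}
[2] done
  FIRST[S]={a,b,c}  FIRST[A]={b}  FIRST[B]={a,c}  FIRST[C]={a,b,c}

FIRST(S) = ["a", "b", "c"]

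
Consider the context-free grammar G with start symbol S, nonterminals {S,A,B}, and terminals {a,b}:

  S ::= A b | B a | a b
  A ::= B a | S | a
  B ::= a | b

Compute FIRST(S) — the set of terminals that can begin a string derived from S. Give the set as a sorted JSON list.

FIRST sets, iterate to fixpoint:
pass 1:
  A via A→a: +{a}
  B via B→a: +{a}
  B via B→b: +{b}
  S via S→A b: +{a}
  S via S→B a: +{b}
  FIRST[S]={a,b}  FIRST[A]={a}  FIRST[B]={a,b}
pass 2:
  A via A→B a: +{b}
  FIRST[S]={a,b}  FIRST[A]={a,b}  FIRST[B]={a,b}
pass 3: (no change)
  FIRST[S]={a,b}  FIRST[A]={a,b}  FIRST[B]={a,b}

FIRST(S) = ["a", "b"]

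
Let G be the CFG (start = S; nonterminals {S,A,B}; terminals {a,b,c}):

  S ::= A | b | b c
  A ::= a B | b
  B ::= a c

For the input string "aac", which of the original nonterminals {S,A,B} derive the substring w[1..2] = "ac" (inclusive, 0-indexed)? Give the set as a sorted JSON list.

CNF form of G:
  S -> T0 B | T2 T1 | b
  A -> T0 B | b
  B -> T0 T1
  T0 -> a
  T1 -> c
  T2 -> b

Fill CYK table bottom-up (cells [i..j] with 1 ≤ i ≤ j ≤ 2 only):
  [1..1]={T0}  "a"  orig:{}
  [2..2]={T1}  "c"  orig:{}
  [1..2]={B}  "ac"

Original NTs in T[1,2] deriving "ac": ["B"]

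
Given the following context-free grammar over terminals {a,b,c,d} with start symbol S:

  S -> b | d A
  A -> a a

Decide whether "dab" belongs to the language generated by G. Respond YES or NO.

CNF form of G:
  S -> T1 A | b
  A -> T0 T0
  T0 -> a
  T1 -> d

CYK table (by increasing span):
  T[0,0] 'd' = {T1}  orig:{}
  T[1,1] 'a' = {T0}  orig:{}
  T[2,2] 'b' = {S}
  T[0,1] 'da' = ∅
  T[1,2] 'ab' = ∅
  T[0,2] 'dab' = ∅

S ∉ T[0,2] ⇒ NO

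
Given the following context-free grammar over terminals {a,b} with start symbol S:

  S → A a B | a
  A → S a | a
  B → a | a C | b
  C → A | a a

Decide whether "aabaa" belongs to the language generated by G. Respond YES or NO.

CNF form of G:
  S -> A X1 | a
  A -> S T0 | a
  B -> T0 C | a | b
  C -> S T0 | T0 T0 | a
  T0 -> a
  X1 -> T0 B

CYK fill:
  [0..0]={A,B,C,S,T0}  "a"  orig:{A,B,C,S}
  [1..1]={A,B,C,S,T0}  "a"  orig:{A,B,C,S}
  [2..2]={B}  "b"
  [3..3]={A,B,C,S,T0}  "a"  orig:{A,B,C,S}
  [4..4]={A,B,C,S,T0}  "a"  orig:{A,B,C,S}
  [0..1]={A,B,C,X1}  "aa"  orig:{A,B,C}
  [1..2]={X1}  "ab"  orig:{}
  [2..3]=∅  "ba"
  [3..4]={A,B,C,X1}  "aa"  orig:{A,B,C}
  [0..2]={S}  "aab"
  [1..3]=∅  "aba"
  [2..4]=∅  "baa"
  [0..3]={A,C}  "aaba"
  [1..4]=∅  "abaa"
  [0..4]=∅  "aabaa"

S ∉ T[0,4] ⇒ NO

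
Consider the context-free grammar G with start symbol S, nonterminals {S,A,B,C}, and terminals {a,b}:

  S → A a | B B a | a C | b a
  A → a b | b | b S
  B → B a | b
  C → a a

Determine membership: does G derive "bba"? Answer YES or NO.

Convert to CNF:
  S -> A T0 | B X2 | T0 C | T1 T0
  A -> T0 T1 | T1 S | b
  B -> B T0 | b
  C -> T0 T0
  T0 -> a
  T1 -> b
  X2 -> B T0

Fill CYK table bottom-up:
  cell(0,0) b: {A,B,T1}  orig:{A,B}
  cell(1,1) b: {A,B,T1}  orig:{A,B}
  cell(2,2) a: {T0}  orig:{}
  cell(0,1) bb: ∅
  cell(1,2) ba: {B,S,X2}  orig:{B,S}
  cell(0,2) bba: {A,S}

S ∈ T[0,2] ⇒ YES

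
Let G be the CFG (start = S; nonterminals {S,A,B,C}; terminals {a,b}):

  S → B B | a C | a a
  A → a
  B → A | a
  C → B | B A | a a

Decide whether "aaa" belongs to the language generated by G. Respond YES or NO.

CNF form of G:
  S -> B B | T0 C | T0 T0
  A -> a
  B -> a
  C -> B A | T0 T0 | a
  T0 -> a

Fill CYK table bottom-up:
  [0..0]={A,B,C,T0}  "a"  orig:{A,B,C}
  [1..1]={A,B,C,T0}  "a"  orig:{A,B,C}
  [2..2]={A,B,C,T0}  "a"  orig:{A,B,C}
  [0..1]={C,S}  "aa"
  [1..2]={C,S}  "aa"
  [0..2]={S}  "aaa"

S ∈ T[0,2] ⇒ YES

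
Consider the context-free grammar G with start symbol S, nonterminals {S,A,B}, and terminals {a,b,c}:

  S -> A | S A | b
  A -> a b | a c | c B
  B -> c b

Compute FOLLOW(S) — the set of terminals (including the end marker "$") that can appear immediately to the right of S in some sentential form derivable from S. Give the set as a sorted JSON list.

Compute FIRST by fixpoint:
round 1:
  A via A→a b: +{a}
  A via A→c B: +{c}
  B via B→c b: +{c}
  S via S→A: +{a,c}
  S via S→b: +{b}
  S: {a,b,c}  A: {a,c}  B: {c}
round 2: (no change)
  S: {a,b,c}  A: {a,c}  B: {c}

FOLLOW sets:
seed FOLLOW(S) with $
iter 1:
  S→A: FOLLOW(A) ⊇ FOLLOW(S) ⊇ {$}; new: +{$}
  S→S A: FOLLOW(S) ⊇ FIRST(A) = {a,c}; new: +{a,c}
  S→S A: FOLLOW(A) ⊇ FOLLOW(S) ⊇ {$,a,c}; new: +{a,c}
  S: {$,a,c}  A: {$,a,c}  B: {}
iter 2:
  A→c B: FOLLOW(B) ⊇ FOLLOW(A) ⊇ {$,a,c}; new: +{$,a,c}
  S: {$,a,c}  A: {$,a,c}  B: {$,a,c}
iter 3: — fixpoint
  S: {$,a,c}  A: {$,a,c}  B: {$,a,c}

FOLLOW(S) = ["$", "a", "c"]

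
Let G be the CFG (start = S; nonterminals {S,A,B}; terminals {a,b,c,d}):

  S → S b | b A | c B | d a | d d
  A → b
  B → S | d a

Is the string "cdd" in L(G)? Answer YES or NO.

Convert to CNF:
  S -> S T0 | T0 A | T1 B | T2 T2 | T2 T3
  A -> b
  B -> S T0 | T0 A | T1 B | T2 T2 | T2 T3
  T0 -> b
  T1 -> c
  T2 -> d
  T3 -> a

CYK fill:
  cell(0,0) c: {T1}  orig:{}
  cell(1,1) d: {T2}  orig:{}
  cell(2,2) d: {T2}  orig:{}
  cell(0,1) cd: ∅
  cell(1,2) dd: {B,S}
  cell(0,2) cdd: {B,S}

S ∈ T[0,2] ⇒ YES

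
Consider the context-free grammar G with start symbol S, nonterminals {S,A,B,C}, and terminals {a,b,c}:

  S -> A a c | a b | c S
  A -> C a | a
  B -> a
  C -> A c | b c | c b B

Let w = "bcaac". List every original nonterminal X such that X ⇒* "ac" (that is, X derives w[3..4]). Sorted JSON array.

CNF form of G:
  S -> A X4 | T0 T2 | T1 S
  A -> C T0 | a
  B -> a
  C -> A T1 | T1 X3 | T2 T1
  T0 -> a
  T1 -> c
  T2 -> b
  X3 -> T2 B
  X4 -> T0 T1

CYK fill — only the sub-triangle for w[3..4]:
  cell(3,3) a: {A,B,T0}  orig:{A,B}
  cell(4,4) c: {T1}  orig:{}
  cell(3,4) ac: {C,X4}  orig:{C}

Original NTs in T[3,4] deriving "ac": ["C"]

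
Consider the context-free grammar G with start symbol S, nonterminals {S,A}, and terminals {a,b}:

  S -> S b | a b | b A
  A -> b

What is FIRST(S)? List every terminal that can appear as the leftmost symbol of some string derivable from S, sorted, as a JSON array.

Compute FIRST by fixpoint:
round 1:
  A via A→b: +{b}
  S via S→a b: +{a}
  S via S→b A: +{b}
  FIRST(S)={a,b}  FIRST(A)={b}
round 2: (stable)
  FIRST(S)={a,b}  FIRST(A)={b}

FIRST(S) = ["a", "b"]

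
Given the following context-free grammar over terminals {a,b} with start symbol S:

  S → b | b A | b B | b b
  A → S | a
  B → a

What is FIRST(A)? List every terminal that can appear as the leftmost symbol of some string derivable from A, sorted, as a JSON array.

Compute FIRST by fixpoint:
round 1:
  A via A→a: +{a}
  B via B→a: +{a}
  S via S→b: +{b}
  FIRST[S]={b}  FIRST[A]={a}  FIRST[B]={a}
round 2:
  A via A→S: +{b}
  FIRST[S]={b}  FIRST[A]={a,b}  FIRST[B]={a}
round 3: — fixpoint
  FIRST[S]={b}  FIRST[A]={a,b}  FIRST[B]={a}

FIRST(A) = ["a", "b"]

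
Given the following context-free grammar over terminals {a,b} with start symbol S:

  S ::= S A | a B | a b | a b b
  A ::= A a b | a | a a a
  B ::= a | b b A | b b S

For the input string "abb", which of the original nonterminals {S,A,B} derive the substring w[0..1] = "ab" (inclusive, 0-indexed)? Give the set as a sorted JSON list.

CNF form of G:
  S -> S A | T0 B | T0 T1 | T0 X6
  A -> A X2 | T0 X3 | a
  B -> T1 X4 | T1 X5 | a
  T0 -> a
  T1 -> b
  X2 -> T0 T1
  X3 -> T0 T0
  X4 -> T1 A
  X5 -> T1 S
  X6 -> T1 T1

CYK fill (cells [i..j] with 0 ≤ i ≤ j ≤ 1 only):
  cell(0,0) a: {A,B,T0}  orig:{A,B}
  cell(1,1) b: {T1}  orig:{}
  cell(0,1) ab: {S,X2}  orig:{S}

Original NTs in T[0,1] deriving "ab": ["S"]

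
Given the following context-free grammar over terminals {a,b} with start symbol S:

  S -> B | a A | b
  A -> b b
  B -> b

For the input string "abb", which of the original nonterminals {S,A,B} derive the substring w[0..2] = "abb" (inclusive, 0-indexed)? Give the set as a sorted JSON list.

Convert to CNF:
  S -> T1 A | b
  A -> T0 T0
  B -> b
  T0 -> b
  T1 -> a

Fill CYK table bottom-up — only the sub-triangle for w[0..2]:
  [0..0]={T1}  "a"  orig:{}
  [1..1]={B,S,T0}  "b"  orig:{B,S}
  [2..2]={B,S,T0}  "b"  orig:{B,S}
  [0..1]=∅  "ab"
  [1..2]={A}  "bb"
  [0..2]={S}  "abb"

Original NTs in T[0,2] deriving "abb": ["S"]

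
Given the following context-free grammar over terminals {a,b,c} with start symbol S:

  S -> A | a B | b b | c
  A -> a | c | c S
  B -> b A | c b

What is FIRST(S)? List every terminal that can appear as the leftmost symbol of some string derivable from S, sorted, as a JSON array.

FIRST sets, iterate to fixpoint:
iter 1:
  A via A→a: +{a}
  A via A→c: +{c}
  B via B→b A: +{b}
  B via B→c b: +{c}
  S via S→A: +{a,c}
  S via S→b b: +{b}
  FIRST(S)={a,b,c}  FIRST(A)={a,c}  FIRST(B)={b,c}
iter 2: (stable)
  FIRST(S)={a,b,c}  FIRST(A)={a,c}  FIRST(B)={b,c}

FIRST(S) = ["a", "b", "c"]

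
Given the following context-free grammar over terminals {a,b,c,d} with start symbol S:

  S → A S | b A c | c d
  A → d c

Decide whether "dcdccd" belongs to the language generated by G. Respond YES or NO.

Convert to CNF:
  S -> A S | T1 T0 | T2 X3
  A -> T0 T1
  T0 -> d
  T1 -> c
  T2 -> b
  X3 -> A T1

Fill CYK table bottom-up:
  T[0,0] 'd' = {T0}  orig:{}
  T[1,1] 'c' = {T1}  orig:{}
  T[2,2] 'd' = {T0}  orig:{}
  T[3,3] 'c' = {T1}  orig:{}
  T[4,4] 'c' = {T1}  orig:{}
  T[5,5] 'd' = {T0}  orig:{}
  T[0,1] 'dc' = {A}
  T[1,2] 'cd' = {S}
  T[2,3] 'dc' = {A}
  T[3,4] 'cc' = ∅
  T[4,5] 'cd' = {S}
  T[0,2] 'dcd' = ∅
  T[1,3] 'cdc' = ∅
  T[2,4] 'dcc' = {X3}  orig:{}
  T[3,5] 'ccd' = ∅
  T[0,3] 'dcdc' = ∅
  T[1,4] 'cdcc' = ∅
  T[2,5] 'dccd' = {S}
  T[0,4] 'dcdcc' = ∅
  T[1,5] 'cdccd' = ∅
  T[0,5] 'dcdccd' = {S}

S ∈ T[0,5] ⇒ YES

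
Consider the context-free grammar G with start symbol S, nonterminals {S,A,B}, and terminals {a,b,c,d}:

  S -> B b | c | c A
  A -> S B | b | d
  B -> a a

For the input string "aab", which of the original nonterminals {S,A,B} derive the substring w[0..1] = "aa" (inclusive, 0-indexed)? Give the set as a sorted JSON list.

CNF form of G:
  S -> B T1 | T2 A | c
  A -> S B | b | d
  B -> T0 T0
  T0 -> a
  T1 -> b
  T2 -> c

CYK fill — only the sub-triangle for w[0..1]:
  cell(0,0) a: {T0}  orig:{}
  cell(1,1) a: {T0}  orig:{}
  cell(0,1) aa: {B}

Original NTs in T[0,1] deriving "aa": ["B"]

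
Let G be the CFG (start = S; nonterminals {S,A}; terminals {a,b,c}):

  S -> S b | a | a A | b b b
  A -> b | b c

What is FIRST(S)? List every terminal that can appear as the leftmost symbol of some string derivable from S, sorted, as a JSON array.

FIRST iteration:
pass 1:
  A via A→b: +{b}
  S via S→a: +{a}
  S via S→b b b: +{b}
  S: {a,b}  A: {b}
pass 2: (no change)
  S: {a,b}  A: {b}

FIRST(S) = ["a", "b"]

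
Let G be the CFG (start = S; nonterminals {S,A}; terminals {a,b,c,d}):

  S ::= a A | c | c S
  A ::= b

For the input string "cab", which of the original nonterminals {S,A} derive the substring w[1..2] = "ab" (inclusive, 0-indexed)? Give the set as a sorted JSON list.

Convert to CNF:
  S -> T0 A | T1 S | c
  A -> b
  T0 -> a
  T1 -> c

CYK table (by increasing span) — only the sub-triangle for w[1..2]:
  cell(1,1) a: {T0}  orig:{}
  cell(2,2) b: {A}
  cell(1,2) ab: {S}

Original NTs in T[1,2] deriving "ab": ["S"]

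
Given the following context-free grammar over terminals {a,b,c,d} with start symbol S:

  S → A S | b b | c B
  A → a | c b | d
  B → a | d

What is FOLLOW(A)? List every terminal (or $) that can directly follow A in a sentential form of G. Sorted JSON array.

FIRST iteration:
[1]
  A via A→a: +{a}
  A via A→c b: +{c}
  A via A→d: +{d}
  B via B→a: +{a}
  B via B→d: +{d}
  S via S→A S: +{a,c,d}
  S via S→b b: +{b}
  FIRST(S)={a,b,c,d}  FIRST(A)={a,c,d}  FIRST(B)={a,d}
[2] — fixpoint
  FIRST(S)={a,b,c,d}  FIRST(A)={a,c,d}  FIRST(B)={a,d}

Compute FOLLOW by fixpoint:
seed FOLLOW(S) with $
round 1:
  S→A S: FOLLOW(A) ⊇ FIRST(S) = {a,b,c,d}; new: +{a,b,c,d}
  S→c B: FOLLOW(B) ⊇ FOLLOW(S) ⊇ {$}; new: +{$}
  FOLLOW[S]={$}  FOLLOW[A]={a,b,c,d}  FOLLOW[B]={$}
round 2: (no change)
  FOLLOW[S]={$}  FOLLOW[A]={a,b,c,d}  FOLLOW[B]={$}

FOLLOW(A) = ["a", "b", "c", "d"]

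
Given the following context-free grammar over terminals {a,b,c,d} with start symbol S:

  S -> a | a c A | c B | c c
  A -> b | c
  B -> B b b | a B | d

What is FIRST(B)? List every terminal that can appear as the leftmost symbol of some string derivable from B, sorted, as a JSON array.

FIRST iteration:
round 1:
  A via A→b: +{b}
  A via A→c: +{c}
  B via B→a B: +{a}
  B via B→d: +{d}
  S via S→a: +{a}
  S via S→c B: +{c}
  S: {a,c}  A: {b,c}  B: {a,d}
round 2: done
  S: {a,c}  A: {b,c}  B: {a,d}

FIRST(B) = ["a", "d"]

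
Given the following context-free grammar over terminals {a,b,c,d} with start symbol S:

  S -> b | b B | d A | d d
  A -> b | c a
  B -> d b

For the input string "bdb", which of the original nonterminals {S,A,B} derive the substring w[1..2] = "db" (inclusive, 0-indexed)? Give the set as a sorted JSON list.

CNF form of G:
  S -> T2 A | T2 T2 | T3 B | b
  A -> T0 T1 | b
  B -> T2 T3
  T0 -> c
  T1 -> a
  T2 -> d
  T3 -> b

CYK fill (cells [i..j] with 1 ≤ i ≤ j ≤ 2 only):
  [1..1]={T2}  "d"  orig:{}
  [2..2]={A,S,T3}  "b"  orig:{A,S}
  [1..2]={B,S}  "db"

Original NTs in T[1,2] deriving "db": ["B", "S"]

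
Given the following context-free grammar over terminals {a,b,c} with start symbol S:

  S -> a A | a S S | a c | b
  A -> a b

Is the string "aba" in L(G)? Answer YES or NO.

Convert to CNF:
  S -> T0 A | T0 T2 | T0 X3 | b
  A -> T0 T1
  T0 -> a
  T1 -> b
  T2 -> c
  X3 -> S S

Fill CYK table bottom-up:
  [0..0]={T0}  "a"  orig:{}
  [1..1]={S,T1}  "b"  orig:{S}
  [2..2]={T0}  "a"  orig:{}
  [0..1]={A}  "ab"
  [1..2]=∅  "ba"
  [0..2]=∅  "aba"

S ∉ T[0,2] ⇒ NO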